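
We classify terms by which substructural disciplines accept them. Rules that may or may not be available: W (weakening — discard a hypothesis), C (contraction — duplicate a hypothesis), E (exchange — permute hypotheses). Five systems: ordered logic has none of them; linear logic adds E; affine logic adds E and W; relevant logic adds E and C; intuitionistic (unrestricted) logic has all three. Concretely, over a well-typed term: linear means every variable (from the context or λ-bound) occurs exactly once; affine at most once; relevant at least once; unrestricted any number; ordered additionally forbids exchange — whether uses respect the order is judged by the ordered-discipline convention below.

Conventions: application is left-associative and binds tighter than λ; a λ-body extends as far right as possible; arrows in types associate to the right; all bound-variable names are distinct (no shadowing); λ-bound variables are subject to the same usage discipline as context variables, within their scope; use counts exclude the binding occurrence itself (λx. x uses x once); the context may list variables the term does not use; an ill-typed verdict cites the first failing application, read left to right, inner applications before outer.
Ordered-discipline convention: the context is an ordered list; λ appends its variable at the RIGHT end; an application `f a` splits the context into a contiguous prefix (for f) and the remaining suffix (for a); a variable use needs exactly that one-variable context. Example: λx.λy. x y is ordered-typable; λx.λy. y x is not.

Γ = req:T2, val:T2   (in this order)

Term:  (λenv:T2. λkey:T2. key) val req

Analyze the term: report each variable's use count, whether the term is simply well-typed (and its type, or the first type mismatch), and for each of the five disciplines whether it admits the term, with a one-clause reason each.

variable uses: req=1; val=1; env (bound)=0; key (bound)=1
left-to-right use order: key, val, req
typing: ✓ — T2
ordered ✗ (unused: env — weakening required)
linear ✗ (unused: env — weakening required)
affine ✓ (req, val, env, key: no repeats, contraction unneeded)
relevant ✗ (unused: env — weakening required)
unrestricted ✓ (simply typable at T2; W, C, E all held)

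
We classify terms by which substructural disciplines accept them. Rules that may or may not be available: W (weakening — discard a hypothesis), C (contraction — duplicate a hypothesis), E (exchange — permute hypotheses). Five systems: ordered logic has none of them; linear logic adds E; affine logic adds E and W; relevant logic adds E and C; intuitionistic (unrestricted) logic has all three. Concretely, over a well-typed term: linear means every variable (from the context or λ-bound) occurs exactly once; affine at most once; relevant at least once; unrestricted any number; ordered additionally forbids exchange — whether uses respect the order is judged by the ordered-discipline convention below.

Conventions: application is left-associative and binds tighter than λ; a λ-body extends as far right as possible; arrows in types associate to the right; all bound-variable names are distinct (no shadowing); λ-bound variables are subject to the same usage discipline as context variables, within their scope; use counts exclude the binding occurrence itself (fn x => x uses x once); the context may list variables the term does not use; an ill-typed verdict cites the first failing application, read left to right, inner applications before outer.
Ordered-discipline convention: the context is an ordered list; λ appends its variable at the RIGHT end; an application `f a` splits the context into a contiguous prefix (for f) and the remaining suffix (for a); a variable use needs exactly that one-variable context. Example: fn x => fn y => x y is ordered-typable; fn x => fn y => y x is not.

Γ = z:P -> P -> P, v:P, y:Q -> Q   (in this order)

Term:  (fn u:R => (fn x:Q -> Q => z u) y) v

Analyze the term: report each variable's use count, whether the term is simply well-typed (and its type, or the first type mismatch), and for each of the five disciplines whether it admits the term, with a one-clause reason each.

use counts: z: 1×; v: 1×; y: 1×; u (bound): 1×; x (bound): 0×
use order (left to right): z, u, y, v
typing: ill-typed: a function awaiting P gets R
ordered: ✗, a type mismatch blocks all five
linear: ✗, the type mismatch rejects it
affine: ✗, not simply typable
relevant: ✗, fails simple typing
unrestricted: ✗, a type mismatch blocks all five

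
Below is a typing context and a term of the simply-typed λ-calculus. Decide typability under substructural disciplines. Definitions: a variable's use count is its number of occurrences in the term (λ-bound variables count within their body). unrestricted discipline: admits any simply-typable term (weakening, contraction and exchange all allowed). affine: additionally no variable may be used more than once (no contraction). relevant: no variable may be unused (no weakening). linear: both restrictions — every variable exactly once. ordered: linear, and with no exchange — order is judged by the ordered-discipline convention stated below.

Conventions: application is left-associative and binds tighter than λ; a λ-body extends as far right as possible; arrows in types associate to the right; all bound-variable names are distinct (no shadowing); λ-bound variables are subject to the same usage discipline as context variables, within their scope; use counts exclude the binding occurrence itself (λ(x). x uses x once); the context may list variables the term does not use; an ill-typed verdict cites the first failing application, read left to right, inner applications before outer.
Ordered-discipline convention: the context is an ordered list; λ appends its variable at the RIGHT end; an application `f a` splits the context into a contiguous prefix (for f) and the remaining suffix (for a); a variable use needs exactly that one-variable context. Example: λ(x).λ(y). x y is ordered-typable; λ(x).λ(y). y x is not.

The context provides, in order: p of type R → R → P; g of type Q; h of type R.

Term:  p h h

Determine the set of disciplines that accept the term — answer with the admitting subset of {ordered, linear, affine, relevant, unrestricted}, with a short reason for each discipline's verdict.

admitted in: unrestricted
counts: p: 1×, g: 0×, h: 2×
order of uses: p, h, h
typing: ✓ — P
ordered: ✗ — h ×2 used more than once (contraction); needs weakening: g unused
linear: ✗ — h ×2 used more than once (contraction); needs weakening: g unused
affine: ✗ — h ×2 used more than once (contraction)
relevant: ✗ — needs weakening: g unused
unrestricted: ✓ — simply typable at P; W, C, E all held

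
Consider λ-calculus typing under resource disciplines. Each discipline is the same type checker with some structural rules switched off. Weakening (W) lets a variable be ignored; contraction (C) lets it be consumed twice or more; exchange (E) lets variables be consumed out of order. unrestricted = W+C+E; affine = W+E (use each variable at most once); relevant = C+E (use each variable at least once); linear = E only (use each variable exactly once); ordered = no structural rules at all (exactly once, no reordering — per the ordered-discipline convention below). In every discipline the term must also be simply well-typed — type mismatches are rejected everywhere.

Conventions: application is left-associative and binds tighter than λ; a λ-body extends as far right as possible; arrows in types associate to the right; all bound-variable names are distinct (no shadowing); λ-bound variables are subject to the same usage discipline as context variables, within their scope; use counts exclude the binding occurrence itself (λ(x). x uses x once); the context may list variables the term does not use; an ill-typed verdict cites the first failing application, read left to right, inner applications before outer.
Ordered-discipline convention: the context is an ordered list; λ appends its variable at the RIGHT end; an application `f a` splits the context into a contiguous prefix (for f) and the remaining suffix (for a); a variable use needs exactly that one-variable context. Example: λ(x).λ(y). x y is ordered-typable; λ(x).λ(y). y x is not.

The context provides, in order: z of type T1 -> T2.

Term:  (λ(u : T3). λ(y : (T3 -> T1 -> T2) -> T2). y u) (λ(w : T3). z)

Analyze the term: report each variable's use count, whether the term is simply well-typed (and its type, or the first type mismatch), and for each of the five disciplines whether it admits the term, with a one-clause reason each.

variable uses: z=1, u (bound)=1, y (bound)=1, w (bound)=0
use order (left to right): y, u, z
typing: ill-typed: an argument T3 mismatches the expected T3 -> T1 -> T2
ordered ✗ (fails simple typing)
linear ✗ (a type mismatch blocks all five)
affine ✗ (the type mismatch rejects it)
relevant ✗ (not simply typable)
unrestricted ✗ (fails simple typing)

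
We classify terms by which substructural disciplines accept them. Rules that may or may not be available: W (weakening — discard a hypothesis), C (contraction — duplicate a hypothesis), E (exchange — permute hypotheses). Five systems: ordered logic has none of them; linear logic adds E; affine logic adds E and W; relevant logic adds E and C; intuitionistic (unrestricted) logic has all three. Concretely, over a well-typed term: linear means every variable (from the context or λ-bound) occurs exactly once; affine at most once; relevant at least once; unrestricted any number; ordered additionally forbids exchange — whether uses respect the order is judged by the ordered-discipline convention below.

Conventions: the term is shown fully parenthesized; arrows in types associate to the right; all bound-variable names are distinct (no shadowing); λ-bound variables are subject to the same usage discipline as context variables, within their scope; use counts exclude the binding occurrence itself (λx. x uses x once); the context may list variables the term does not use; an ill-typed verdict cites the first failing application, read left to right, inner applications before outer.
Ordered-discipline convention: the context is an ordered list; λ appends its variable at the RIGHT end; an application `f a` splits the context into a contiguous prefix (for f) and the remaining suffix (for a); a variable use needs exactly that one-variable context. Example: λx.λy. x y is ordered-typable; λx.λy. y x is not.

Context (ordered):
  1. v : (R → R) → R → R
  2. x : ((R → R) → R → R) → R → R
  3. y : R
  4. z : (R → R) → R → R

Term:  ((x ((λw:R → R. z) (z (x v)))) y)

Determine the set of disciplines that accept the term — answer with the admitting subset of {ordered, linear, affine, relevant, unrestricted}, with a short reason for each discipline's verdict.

accepted by: unrestricted
use counts: v: 1; x: 2; y: 1; z: 2; w [bound]: 0
uses in reading order: x, z, z, x, v, y
typing: ✓ — R
ordered: ✗ — repeated use of x ×2, z ×2; w left unused
linear: ✗ — repeated use of x ×2, z ×2; w left unused
affine: ✗ — repeated use of x ×2, z ×2
relevant: ✗ — w left unused
unrestricted: ✓ — typability at R is all that's needed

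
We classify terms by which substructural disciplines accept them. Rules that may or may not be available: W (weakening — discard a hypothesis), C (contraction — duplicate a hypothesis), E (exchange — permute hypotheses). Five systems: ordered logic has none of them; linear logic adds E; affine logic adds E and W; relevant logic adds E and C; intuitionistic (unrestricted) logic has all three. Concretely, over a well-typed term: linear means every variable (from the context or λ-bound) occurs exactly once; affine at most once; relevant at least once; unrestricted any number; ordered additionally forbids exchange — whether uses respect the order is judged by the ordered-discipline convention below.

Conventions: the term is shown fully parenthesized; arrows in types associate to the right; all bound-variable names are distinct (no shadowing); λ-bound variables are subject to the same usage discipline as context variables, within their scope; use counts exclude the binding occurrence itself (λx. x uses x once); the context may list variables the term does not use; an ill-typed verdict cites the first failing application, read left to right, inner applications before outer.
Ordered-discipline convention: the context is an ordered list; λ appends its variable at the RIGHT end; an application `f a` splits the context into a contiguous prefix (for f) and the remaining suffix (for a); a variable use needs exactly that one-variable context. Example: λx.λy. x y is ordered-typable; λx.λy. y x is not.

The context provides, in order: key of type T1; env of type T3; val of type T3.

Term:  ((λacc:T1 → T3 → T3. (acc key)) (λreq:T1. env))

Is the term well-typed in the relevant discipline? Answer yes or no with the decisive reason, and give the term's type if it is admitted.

no — fails simple typing
variable uses: key: 1, env: 1, val: 0, acc (bound): 1, req (bound): 0
left-to-right use order: acc, key, env
typing: ill-typed: argument of type T1 → T3 where T1 → T3 → T3 is required
per-discipline verdicts: ordered ✗; linear ✗; affine ✗; relevant ✗; unrestricted ✗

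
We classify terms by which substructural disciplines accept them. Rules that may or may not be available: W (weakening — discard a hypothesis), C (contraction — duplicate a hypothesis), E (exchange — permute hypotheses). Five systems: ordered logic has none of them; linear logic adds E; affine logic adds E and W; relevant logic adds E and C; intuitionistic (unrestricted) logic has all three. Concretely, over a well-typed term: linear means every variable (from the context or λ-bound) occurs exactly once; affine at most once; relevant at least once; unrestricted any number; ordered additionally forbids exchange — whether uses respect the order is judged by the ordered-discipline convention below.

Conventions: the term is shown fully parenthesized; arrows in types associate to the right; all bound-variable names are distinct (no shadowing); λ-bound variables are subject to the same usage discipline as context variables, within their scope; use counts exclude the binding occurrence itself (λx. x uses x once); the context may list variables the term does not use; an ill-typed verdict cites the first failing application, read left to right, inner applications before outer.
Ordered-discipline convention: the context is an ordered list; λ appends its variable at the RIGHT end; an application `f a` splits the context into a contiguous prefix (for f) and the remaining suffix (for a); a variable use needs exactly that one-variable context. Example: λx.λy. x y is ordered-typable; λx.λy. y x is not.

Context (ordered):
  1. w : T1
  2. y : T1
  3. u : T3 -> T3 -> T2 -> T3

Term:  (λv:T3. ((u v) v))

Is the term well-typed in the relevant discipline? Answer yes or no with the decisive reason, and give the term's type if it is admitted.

no — needs weakening: w, y unused
counts: w: 0×; y: 0×; u: 1×; v (λ-bound): 2×
left-to-right use order: u, v, v
typing: the term checks, with type T3 -> T2 -> T3
per-discipline verdicts: ordered ✗ | linear ✗ | affine ✗ | relevant ✗ | unrestricted ✓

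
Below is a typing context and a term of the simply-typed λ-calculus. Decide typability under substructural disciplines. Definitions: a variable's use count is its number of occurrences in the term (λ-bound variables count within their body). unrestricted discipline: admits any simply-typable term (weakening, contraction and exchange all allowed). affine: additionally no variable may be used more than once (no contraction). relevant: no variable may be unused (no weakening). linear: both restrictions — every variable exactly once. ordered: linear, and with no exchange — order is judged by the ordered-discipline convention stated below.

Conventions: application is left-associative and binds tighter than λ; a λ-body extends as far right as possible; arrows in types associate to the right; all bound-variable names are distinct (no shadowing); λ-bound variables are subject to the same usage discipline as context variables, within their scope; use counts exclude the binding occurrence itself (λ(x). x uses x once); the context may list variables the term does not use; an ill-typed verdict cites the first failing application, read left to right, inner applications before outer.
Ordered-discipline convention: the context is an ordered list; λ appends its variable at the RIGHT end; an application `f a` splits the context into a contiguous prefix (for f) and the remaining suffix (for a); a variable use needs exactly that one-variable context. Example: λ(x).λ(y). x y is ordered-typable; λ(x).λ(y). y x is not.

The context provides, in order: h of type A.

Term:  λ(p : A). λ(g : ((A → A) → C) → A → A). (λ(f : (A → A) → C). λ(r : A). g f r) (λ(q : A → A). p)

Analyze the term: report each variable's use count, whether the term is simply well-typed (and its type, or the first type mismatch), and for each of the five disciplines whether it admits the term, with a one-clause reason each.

counts: h: 0; p [bound]: 1; g [bound]: 1; f [bound]: 1; r [bound]: 1; q [bound]: 0
order of uses: g, f, r, p
typing: ill-typed: an argument (A → A) → A mismatches the expected (A → A) → C
ordered: ✗, not simply typable
linear: ✗, fails simple typing
affine: ✗, a type mismatch blocks all five
relevant: ✗, the type mismatch rejects it
unrestricted: ✗, not simply typable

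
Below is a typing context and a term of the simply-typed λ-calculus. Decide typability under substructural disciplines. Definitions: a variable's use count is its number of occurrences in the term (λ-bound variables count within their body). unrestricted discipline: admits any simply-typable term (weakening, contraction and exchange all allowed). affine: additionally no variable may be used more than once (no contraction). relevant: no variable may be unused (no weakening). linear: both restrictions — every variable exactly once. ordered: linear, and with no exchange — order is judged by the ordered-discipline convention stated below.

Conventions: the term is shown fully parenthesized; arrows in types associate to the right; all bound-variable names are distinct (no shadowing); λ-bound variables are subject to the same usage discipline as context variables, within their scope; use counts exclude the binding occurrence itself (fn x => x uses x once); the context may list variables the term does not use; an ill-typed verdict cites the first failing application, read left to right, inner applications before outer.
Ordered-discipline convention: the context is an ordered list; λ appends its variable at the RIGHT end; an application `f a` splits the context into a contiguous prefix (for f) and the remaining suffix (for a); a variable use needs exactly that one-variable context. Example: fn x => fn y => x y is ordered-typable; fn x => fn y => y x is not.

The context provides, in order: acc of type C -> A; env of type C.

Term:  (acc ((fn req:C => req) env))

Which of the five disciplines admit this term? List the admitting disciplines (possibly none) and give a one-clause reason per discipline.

admitted by: ordered, linear, affine, relevant, unrestricted
counts: acc: 1×; env: 1×; req [bound]: 1×
use order (left to right): acc, req, env
typing: the term checks, with type A
ordered: ✓ — acc, env, req: once each, no exchange needed
linear: ✓ — acc, env, req: one use apiece
affine: ✓ — acc, env, req: no repeats, contraction unneeded
relevant: ✓ — none of acc, env, req goes unused
unrestricted: ✓ — simply typable at A; W, C, E all held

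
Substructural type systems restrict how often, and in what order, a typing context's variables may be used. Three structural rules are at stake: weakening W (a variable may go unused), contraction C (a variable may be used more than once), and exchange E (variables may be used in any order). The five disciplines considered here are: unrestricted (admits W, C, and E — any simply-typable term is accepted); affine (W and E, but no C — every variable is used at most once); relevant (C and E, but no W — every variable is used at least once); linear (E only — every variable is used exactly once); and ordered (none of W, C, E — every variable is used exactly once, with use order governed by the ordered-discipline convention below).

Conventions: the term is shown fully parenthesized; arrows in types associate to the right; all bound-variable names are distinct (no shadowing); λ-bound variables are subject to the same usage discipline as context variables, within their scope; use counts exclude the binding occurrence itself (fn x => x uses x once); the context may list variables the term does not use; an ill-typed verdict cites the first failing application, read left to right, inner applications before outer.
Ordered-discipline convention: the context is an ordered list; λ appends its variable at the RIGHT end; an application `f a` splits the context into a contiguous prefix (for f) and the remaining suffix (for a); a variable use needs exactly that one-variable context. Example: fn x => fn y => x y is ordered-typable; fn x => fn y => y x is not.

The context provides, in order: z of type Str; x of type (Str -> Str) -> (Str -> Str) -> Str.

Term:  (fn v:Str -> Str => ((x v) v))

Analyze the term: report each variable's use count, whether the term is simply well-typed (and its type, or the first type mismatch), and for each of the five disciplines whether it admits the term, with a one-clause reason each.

counts: z=0; x=1; v [bound]=2
left-to-right use order: x, v, v
typing: well-typed — term : (Str -> Str) -> Str
ordered: ✗ — repeated use of v ×2; z never used (weakening)
linear: ✗ — repeated use of v ×2; z never used (weakening)
affine: ✗ — repeated use of v ×2
relevant: ✗ — z never used (weakening)
unrestricted: ✓ — type-checks ((Str -> Str) -> Str) and nothing is barred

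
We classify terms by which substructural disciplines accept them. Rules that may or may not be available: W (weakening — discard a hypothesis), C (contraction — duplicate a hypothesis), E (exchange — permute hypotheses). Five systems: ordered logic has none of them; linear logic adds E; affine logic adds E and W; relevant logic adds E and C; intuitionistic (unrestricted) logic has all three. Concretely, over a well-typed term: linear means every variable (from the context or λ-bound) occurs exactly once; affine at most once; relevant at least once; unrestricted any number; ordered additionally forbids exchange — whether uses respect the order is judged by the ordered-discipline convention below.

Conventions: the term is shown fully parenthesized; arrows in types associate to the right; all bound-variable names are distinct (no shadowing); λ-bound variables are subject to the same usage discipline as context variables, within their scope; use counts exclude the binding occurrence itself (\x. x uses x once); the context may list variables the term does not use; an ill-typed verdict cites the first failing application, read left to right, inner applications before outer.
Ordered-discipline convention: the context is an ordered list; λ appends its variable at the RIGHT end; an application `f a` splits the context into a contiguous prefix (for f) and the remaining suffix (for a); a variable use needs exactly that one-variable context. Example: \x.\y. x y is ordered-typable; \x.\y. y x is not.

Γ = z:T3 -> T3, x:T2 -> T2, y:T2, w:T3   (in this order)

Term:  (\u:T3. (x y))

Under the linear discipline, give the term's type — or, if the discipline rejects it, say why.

not well-typed under linear — unused: z, w, u — weakening required
counts: z: 0×, x: 1×, y: 1×, w: 0×, u (bound): 0×
left-to-right use order: x, y
typing: ✓ — T3 -> T2
per-discipline verdicts: ordered ✗ | linear ✗ | affine ✓ | relevant ✗ | unrestricted ✓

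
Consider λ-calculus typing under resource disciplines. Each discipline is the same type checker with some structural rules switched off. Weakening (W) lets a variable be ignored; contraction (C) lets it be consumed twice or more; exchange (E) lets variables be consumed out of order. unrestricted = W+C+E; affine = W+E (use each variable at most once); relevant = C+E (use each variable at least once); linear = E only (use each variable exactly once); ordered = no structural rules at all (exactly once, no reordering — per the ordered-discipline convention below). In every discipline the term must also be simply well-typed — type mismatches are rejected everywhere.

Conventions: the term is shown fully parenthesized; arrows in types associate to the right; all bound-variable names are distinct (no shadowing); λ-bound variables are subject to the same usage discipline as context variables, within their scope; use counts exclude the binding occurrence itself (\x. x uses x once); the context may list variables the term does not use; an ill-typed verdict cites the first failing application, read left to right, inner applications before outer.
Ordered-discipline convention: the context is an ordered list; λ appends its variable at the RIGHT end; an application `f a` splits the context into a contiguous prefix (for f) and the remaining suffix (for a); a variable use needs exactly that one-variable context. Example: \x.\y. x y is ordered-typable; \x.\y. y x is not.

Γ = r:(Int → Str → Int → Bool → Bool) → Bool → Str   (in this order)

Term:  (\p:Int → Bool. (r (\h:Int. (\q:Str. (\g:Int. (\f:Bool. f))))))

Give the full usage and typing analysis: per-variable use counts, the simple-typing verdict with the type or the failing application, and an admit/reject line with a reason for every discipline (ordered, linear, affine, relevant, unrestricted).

variable uses: r: 1×, p (bound): 0×, h (bound): 0×, q (bound): 0×, g (bound): 0×, f (bound): 1×
uses in reading order: r, f
typing: well-typed at (Int → Bool) → Bool → Str
ordered: ✗ — unused: p, h, q, g — weakening required
linear: ✗ — unused: p, h, q, g — weakening required
affine: ✓ — at most one use each (r, p, h, q, g, f)
relevant: ✗ — unused: p, h, q, g — weakening required
unrestricted: ✓ — typability at (Int → Bool) → Bool → Str is all that's needed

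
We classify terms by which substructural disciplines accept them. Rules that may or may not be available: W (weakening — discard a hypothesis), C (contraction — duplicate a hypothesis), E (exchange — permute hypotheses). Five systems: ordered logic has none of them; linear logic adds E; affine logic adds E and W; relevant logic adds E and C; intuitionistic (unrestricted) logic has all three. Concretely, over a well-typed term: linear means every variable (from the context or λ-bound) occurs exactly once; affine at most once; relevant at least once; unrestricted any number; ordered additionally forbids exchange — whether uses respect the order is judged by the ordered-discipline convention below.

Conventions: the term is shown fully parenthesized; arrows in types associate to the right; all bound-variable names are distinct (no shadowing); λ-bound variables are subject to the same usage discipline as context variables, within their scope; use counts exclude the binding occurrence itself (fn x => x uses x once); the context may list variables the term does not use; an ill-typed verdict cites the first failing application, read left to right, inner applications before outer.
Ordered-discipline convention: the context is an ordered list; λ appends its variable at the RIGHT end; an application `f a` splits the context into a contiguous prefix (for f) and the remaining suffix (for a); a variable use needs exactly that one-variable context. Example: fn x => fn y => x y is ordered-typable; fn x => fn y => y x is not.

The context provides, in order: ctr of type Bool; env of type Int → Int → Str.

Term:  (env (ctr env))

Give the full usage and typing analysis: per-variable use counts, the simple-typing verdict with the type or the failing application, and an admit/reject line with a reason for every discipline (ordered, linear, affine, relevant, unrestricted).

usage: ctr ×1, env ×2
left-to-right use order: env, ctr, env
typing: ill-typed: non-arrow in function slot: Bool
ordered: ✗ — a type mismatch blocks all five
linear: ✗ — the type mismatch rejects it
affine: ✗ — not simply typable
relevant: ✗ — fails simple typing
unrestricted: ✗ — a type mismatch blocks all five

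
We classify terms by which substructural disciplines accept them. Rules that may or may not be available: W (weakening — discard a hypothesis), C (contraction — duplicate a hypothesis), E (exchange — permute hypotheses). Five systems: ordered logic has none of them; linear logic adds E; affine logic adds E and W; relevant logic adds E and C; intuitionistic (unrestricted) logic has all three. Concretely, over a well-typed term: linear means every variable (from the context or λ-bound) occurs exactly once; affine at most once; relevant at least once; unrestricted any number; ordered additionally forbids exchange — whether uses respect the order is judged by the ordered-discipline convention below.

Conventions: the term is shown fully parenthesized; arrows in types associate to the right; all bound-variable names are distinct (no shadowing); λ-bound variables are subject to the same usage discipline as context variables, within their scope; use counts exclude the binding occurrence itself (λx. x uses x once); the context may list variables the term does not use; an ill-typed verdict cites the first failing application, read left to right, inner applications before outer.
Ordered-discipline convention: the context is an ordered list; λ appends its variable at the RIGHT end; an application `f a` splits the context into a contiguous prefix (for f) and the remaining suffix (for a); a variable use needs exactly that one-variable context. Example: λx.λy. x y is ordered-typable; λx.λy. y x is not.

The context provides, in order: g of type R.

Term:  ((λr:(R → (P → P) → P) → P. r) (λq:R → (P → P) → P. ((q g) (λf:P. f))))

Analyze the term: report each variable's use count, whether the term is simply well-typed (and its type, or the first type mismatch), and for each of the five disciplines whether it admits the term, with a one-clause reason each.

usage: g=1, r [bound]=1, q [bound]=1, f [bound]=1
use order (left to right): r, q, g, f
typing: well-typed at (R → (P → P) → P) → P
ordered: ✗ — no ordered split (uses run r, q, g, f)
linear: ✓ — g, r, q, f: one use apiece
affine: ✓ — g, r, q, f: no repeats, contraction unneeded
relevant: ✓ — g, r, q, f: all used, weakening unneeded
unrestricted: ✓ — typability at (R → (P → P) → P) → P is all that's needed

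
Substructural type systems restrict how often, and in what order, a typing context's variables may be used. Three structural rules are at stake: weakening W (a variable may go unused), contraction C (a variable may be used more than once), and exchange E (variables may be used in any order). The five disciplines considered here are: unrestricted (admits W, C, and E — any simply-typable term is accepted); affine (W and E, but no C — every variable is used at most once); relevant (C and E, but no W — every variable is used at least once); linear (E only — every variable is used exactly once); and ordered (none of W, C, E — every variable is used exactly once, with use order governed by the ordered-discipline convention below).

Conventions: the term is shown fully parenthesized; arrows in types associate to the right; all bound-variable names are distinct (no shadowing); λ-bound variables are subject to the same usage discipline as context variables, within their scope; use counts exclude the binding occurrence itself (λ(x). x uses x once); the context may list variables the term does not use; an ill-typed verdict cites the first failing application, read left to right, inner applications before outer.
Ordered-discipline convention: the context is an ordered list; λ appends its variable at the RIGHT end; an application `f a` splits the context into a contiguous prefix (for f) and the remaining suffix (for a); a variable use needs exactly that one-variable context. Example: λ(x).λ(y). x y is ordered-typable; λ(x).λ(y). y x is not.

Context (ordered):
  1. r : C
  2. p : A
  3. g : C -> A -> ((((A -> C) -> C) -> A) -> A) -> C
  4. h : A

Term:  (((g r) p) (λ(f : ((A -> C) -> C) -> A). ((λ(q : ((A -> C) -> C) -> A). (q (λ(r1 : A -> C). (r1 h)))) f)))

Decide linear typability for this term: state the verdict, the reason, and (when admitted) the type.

yes — r, p, g, h, f, q, r1: one use apiece; term : C
variable uses: r=1, p=1, g=1, h=1, f (bound)=1, q (bound)=1, r1 (bound)=1
order of uses: g, r, p, q, r1, h, f
typing: ✓ — C
per-discipline verdicts: ordered ✗, linear ✓, affine ✓, relevant ✓, unrestricted ✓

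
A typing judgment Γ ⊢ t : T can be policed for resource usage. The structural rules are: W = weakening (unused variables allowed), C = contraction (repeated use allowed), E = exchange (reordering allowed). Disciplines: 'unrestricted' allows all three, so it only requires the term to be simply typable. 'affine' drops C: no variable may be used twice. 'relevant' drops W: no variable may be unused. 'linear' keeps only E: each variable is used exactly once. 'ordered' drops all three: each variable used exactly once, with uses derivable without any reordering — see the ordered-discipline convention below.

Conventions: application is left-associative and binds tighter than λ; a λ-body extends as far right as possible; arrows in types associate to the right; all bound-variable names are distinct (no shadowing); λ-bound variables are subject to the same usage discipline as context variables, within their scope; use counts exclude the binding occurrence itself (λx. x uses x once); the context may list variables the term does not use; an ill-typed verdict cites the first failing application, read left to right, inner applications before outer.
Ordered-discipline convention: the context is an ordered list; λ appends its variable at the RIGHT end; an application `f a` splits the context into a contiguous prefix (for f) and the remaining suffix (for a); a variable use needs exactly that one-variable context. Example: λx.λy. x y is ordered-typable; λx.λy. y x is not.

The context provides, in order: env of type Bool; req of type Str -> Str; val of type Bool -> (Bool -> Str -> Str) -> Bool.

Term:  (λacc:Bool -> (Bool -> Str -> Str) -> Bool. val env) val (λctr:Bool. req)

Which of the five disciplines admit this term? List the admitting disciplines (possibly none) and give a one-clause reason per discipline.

accepted by: unrestricted
use counts: env ×1; req ×1; val ×2; acc (λ-bound) ×0; ctr (λ-bound) ×0
left-to-right use order: val, env, val, req
typing: ✓ — Bool
ordered: ✗ — repeated use of val ×2; unused: acc, ctr — weakening required
linear: ✗ — repeated use of val ×2; unused: acc, ctr — weakening required
affine: ✗ — repeated use of val ×2
relevant: ✗ — unused: acc, ctr — weakening required
unrestricted: ✓ — typability at Bool is all that's needed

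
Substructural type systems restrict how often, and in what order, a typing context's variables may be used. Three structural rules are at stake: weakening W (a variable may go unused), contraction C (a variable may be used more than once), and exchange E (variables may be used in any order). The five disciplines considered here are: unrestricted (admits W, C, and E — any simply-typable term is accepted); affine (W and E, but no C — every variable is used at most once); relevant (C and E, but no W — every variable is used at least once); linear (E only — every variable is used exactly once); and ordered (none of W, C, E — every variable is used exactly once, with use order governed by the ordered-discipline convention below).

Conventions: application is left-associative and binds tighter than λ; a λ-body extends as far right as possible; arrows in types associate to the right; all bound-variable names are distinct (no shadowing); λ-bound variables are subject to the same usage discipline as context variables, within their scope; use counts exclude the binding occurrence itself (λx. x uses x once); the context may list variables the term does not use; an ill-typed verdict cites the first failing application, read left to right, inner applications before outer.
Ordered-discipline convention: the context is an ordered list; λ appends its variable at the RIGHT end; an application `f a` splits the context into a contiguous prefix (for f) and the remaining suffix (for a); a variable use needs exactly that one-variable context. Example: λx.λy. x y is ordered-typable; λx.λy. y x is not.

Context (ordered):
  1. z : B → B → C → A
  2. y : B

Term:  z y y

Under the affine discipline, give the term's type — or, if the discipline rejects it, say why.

not well-typed under affine — y ×2 used more than once (contraction)
variable uses: z ×1; y ×2
uses in reading order: z, y, y
typing: well-typed at C → A
across the five disciplines: ordered ✗ | linear ✗ | affine ✗ | relevant ✓ | unrestricted ✓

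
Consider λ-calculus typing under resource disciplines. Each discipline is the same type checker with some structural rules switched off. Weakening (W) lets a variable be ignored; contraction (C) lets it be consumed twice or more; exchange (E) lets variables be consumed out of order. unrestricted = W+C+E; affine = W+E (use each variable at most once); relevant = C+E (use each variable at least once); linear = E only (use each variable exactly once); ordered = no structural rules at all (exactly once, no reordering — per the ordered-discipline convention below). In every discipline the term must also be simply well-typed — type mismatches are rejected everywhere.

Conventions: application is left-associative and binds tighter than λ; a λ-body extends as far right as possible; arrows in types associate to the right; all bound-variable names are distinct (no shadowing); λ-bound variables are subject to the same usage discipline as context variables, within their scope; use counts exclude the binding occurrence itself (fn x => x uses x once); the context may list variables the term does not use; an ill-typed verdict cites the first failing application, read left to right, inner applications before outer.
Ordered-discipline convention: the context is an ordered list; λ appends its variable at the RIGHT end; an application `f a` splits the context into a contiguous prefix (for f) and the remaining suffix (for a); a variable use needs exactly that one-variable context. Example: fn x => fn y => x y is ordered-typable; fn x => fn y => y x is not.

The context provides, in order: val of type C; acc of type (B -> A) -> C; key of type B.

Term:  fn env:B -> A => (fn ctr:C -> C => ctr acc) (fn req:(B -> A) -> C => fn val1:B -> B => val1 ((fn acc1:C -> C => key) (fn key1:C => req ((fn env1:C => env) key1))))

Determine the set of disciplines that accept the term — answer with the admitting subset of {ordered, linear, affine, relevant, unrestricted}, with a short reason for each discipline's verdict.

accepted by: none
variable uses: val=0, acc=1, key=1, env (λ-bound)=1, ctr (λ-bound)=1, req (λ-bound)=1, val1 (λ-bound)=1, acc1 (λ-bound)=0, key1 (λ-bound)=1, env1 (λ-bound)=0
uses in reading order: ctr, acc, val1, key, req, env, key1
typing: ill-typed: a function awaiting C gets (B -> A) -> C
ordered: ✗, not simply typable
linear: ✗, fails simple typing
affine: ✗, a type mismatch blocks all five
relevant: ✗, the type mismatch rejects it
unrestricted: ✗, not simply typable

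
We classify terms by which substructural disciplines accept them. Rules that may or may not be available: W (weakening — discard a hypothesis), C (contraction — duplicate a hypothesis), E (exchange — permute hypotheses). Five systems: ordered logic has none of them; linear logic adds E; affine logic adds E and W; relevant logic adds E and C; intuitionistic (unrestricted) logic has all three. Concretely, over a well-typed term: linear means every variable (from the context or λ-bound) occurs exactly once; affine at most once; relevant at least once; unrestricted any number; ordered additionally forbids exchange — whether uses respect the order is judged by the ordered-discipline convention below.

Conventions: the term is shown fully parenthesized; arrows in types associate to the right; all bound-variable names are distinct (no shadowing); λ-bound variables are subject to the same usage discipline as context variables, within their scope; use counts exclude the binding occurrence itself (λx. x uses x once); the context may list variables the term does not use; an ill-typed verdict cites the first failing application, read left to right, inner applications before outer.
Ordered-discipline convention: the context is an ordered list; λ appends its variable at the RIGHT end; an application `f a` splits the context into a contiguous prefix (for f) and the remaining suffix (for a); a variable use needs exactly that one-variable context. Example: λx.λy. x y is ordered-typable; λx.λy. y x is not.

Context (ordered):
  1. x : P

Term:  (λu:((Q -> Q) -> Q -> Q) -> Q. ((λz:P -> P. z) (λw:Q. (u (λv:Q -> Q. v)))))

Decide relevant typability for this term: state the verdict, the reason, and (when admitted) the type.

no — a type mismatch blocks all five
use counts: x: 0×, u (λ-bound): 1×, z (λ-bound): 1×, w (λ-bound): 0×, v (λ-bound): 1×
use order (left to right): z, u, v
typing: ill-typed: argument of type Q -> Q where P -> P is required
across the five disciplines: ordered ✗ | linear ✗ | affine ✗ | relevant ✗ | unrestricted ✗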